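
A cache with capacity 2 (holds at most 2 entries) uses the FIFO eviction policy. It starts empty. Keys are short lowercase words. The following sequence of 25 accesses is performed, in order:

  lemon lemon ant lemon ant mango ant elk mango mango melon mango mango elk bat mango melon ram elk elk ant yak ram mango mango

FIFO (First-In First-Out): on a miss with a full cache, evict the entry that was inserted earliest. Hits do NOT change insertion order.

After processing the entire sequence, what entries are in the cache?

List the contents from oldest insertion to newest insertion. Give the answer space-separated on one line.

Answer: ram mango

Derivation:
FIFO simulation (capacity=2):
  1. access lemon: MISS. Cache (old->new): [lemon]
  2. access lemon: HIT. Cache (old->new): [lemon]
  3. access ant: MISS. Cache (old->new): [lemon ant]
  4. access lemon: HIT. Cache (old->new): [lemon ant]
  5. access ant: HIT. Cache (old->new): [lemon ant]
  6. access mango: MISS, evict lemon. Cache (old->new): [ant mango]
  7. access ant: HIT. Cache (old->new): [ant mango]
  8. access elk: MISS, evict ant. Cache (old->new): [mango elk]
  9. access mango: HIT. Cache (old->new): [mango elk]
  10. access mango: HIT. Cache (old->new): [mango elk]
  11. access melon: MISS, evict mango. Cache (old->new): [elk melon]
  12. access mango: MISS, evict elk. Cache (old->new): [melon mango]
  13. access mango: HIT. Cache (old->new): [melon mango]
  14. access elk: MISS, evict melon. Cache (old->new): [mango elk]
  15. access bat: MISS, evict mango. Cache (old->new): [elk bat]
  16. access mango: MISS, evict elk. Cache (old->new): [bat mango]
  17. access melon: MISS, evict bat. Cache (old->new): [mango melon]
  18. access ram: MISS, evict mango. Cache (old->new): [melon ram]
  19. access elk: MISS, evict melon. Cache (old->new): [ram elk]
  20. access elk: HIT. Cache (old->new): [ram elk]
  21. access ant: MISS, evict ram. Cache (old->new): [elk ant]
  22. access yak: MISS, evict elk. Cache (old->new): [ant yak]
  23. access ram: MISS, evict ant. Cache (old->new): [yak ram]
  24. access mango: MISS, evict yak. Cache (old->new): [ram mango]
  25. access mango: HIT. Cache (old->new): [ram mango]
Total: 9 hits, 16 misses, 14 evictions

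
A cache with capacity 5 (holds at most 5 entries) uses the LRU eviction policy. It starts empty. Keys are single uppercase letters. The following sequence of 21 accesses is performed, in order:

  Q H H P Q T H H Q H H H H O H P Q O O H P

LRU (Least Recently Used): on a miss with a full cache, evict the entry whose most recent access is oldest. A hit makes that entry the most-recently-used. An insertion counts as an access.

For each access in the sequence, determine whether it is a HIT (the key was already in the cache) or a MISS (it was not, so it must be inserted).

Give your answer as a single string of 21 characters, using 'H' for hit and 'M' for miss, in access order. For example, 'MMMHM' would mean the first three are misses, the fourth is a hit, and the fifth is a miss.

LRU simulation (capacity=5):
  1. access Q: MISS. Cache (LRU->MRU): [Q]
  2. access H: MISS. Cache (LRU->MRU): [Q H]
  3. access H: HIT. Cache (LRU->MRU): [Q H]
  4. access P: MISS. Cache (LRU->MRU): [Q H P]
  5. access Q: HIT. Cache (LRU->MRU): [H P Q]
  6. access T: MISS. Cache (LRU->MRU): [H P Q T]
  7. access H: HIT. Cache (LRU->MRU): [P Q T H]
  8. access H: HIT. Cache (LRU->MRU): [P Q T H]
  9. access Q: HIT. Cache (LRU->MRU): [P T H Q]
  10. access H: HIT. Cache (LRU->MRU): [P T Q H]
  11. access H: HIT. Cache (LRU->MRU): [P T Q H]
  12. access H: HIT. Cache (LRU->MRU): [P T Q H]
  13. access H: HIT. Cache (LRU->MRU): [P T Q H]
  14. access O: MISS. Cache (LRU->MRU): [P T Q H O]
  15. access H: HIT. Cache (LRU->MRU): [P T Q O H]
  16. access P: HIT. Cache (LRU->MRU): [T Q O H P]
  17. access Q: HIT. Cache (LRU->MRU): [T O H P Q]
  18. access O: HIT. Cache (LRU->MRU): [T H P Q O]
  19. access O: HIT. Cache (LRU->MRU): [T H P Q O]
  20. access H: HIT. Cache (LRU->MRU): [T P Q O H]
  21. access P: HIT. Cache (LRU->MRU): [T Q O H P]
Total: 16 hits, 5 misses, 0 evictions

Answer: MMHMHMHHHHHHHMHHHHHHH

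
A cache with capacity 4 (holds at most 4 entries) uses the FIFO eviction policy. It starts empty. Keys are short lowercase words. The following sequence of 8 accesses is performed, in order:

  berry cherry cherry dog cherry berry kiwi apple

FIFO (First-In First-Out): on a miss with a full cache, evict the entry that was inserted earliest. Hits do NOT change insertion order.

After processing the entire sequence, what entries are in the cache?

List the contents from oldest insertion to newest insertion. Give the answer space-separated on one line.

Answer: cherry dog kiwi apple

Derivation:
FIFO simulation (capacity=4):
  1. access berry: MISS. Cache (old->new): [berry]
  2. access cherry: MISS. Cache (old->new): [berry cherry]
  3. access cherry: HIT. Cache (old->new): [berry cherry]
  4. access dog: MISS. Cache (old->new): [berry cherry dog]
  5. access cherry: HIT. Cache (old->new): [berry cherry dog]
  6. access berry: HIT. Cache (old->new): [berry cherry dog]
  7. access kiwi: MISS. Cache (old->new): [berry cherry dog kiwi]
  8. access apple: MISS, evict berry. Cache (old->new): [cherry dog kiwi apple]
Total: 3 hits, 5 misses, 1 evictions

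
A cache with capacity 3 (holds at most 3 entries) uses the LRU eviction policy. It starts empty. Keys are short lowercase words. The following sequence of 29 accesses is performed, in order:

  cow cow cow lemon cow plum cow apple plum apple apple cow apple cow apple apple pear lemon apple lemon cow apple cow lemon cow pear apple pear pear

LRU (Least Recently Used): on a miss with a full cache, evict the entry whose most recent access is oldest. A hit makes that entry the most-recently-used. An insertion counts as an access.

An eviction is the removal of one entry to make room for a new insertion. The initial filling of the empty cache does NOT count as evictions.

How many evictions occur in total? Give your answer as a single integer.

LRU simulation (capacity=3):
  1. access cow: MISS. Cache (LRU->MRU): [cow]
  2. access cow: HIT. Cache (LRU->MRU): [cow]
  3. access cow: HIT. Cache (LRU->MRU): [cow]
  4. access lemon: MISS. Cache (LRU->MRU): [cow lemon]
  5. access cow: HIT. Cache (LRU->MRU): [lemon cow]
  6. access plum: MISS. Cache (LRU->MRU): [lemon cow plum]
  7. access cow: HIT. Cache (LRU->MRU): [lemon plum cow]
  8. access apple: MISS, evict lemon. Cache (LRU->MRU): [plum cow apple]
  9. access plum: HIT. Cache (LRU->MRU): [cow apple plum]
  10. access apple: HIT. Cache (LRU->MRU): [cow plum apple]
  11. access apple: HIT. Cache (LRU->MRU): [cow plum apple]
  12. access cow: HIT. Cache (LRU->MRU): [plum apple cow]
  13. access apple: HIT. Cache (LRU->MRU): [plum cow apple]
  14. access cow: HIT. Cache (LRU->MRU): [plum apple cow]
  15. access apple: HIT. Cache (LRU->MRU): [plum cow apple]
  16. access apple: HIT. Cache (LRU->MRU): [plum cow apple]
  17. access pear: MISS, evict plum. Cache (LRU->MRU): [cow apple pear]
  18. access lemon: MISS, evict cow. Cache (LRU->MRU): [apple pear lemon]
  19. access apple: HIT. Cache (LRU->MRU): [pear lemon apple]
  20. access lemon: HIT. Cache (LRU->MRU): [pear apple lemon]
  21. access cow: MISS, evict pear. Cache (LRU->MRU): [apple lemon cow]
  22. access apple: HIT. Cache (LRU->MRU): [lemon cow apple]
  23. access cow: HIT. Cache (LRU->MRU): [lemon apple cow]
  24. access lemon: HIT. Cache (LRU->MRU): [apple cow lemon]
  25. access cow: HIT. Cache (LRU->MRU): [apple lemon cow]
  26. access pear: MISS, evict apple. Cache (LRU->MRU): [lemon cow pear]
  27. access apple: MISS, evict lemon. Cache (LRU->MRU): [cow pear apple]
  28. access pear: HIT. Cache (LRU->MRU): [cow apple pear]
  29. access pear: HIT. Cache (LRU->MRU): [cow apple pear]
Total: 20 hits, 9 misses, 6 evictions

Answer: 6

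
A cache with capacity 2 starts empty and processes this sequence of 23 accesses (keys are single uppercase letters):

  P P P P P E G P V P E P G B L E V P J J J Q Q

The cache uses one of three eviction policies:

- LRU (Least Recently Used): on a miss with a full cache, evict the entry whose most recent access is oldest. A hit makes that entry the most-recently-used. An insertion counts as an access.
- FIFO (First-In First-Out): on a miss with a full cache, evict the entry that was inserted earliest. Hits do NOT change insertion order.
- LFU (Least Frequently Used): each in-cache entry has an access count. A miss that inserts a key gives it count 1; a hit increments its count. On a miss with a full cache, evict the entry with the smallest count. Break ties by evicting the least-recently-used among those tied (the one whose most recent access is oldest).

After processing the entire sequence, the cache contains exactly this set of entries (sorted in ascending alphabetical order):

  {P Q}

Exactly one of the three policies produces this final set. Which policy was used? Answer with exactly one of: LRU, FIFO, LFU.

Simulating under each policy and comparing final sets:
  LRU: final set = {J Q} -> differs
  FIFO: final set = {J Q} -> differs
  LFU: final set = {P Q} -> MATCHES target
Only LFU produces the target set.

Answer: LFU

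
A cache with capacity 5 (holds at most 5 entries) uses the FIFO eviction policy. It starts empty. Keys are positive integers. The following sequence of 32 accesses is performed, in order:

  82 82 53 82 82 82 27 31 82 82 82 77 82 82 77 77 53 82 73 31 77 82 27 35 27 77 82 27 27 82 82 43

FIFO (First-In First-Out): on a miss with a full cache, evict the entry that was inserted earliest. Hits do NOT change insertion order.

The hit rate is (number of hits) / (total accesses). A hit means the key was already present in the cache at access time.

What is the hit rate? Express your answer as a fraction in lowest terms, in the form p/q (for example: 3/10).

Answer: 11/16

Derivation:
FIFO simulation (capacity=5):
  1. access 82: MISS. Cache (old->new): [82]
  2. access 82: HIT. Cache (old->new): [82]
  3. access 53: MISS. Cache (old->new): [82 53]
  4. access 82: HIT. Cache (old->new): [82 53]
  5. access 82: HIT. Cache (old->new): [82 53]
  6. access 82: HIT. Cache (old->new): [82 53]
  7. access 27: MISS. Cache (old->new): [82 53 27]
  8. access 31: MISS. Cache (old->new): [82 53 27 31]
  9. access 82: HIT. Cache (old->new): [82 53 27 31]
  10. access 82: HIT. Cache (old->new): [82 53 27 31]
  11. access 82: HIT. Cache (old->new): [82 53 27 31]
  12. access 77: MISS. Cache (old->new): [82 53 27 31 77]
  13. access 82: HIT. Cache (old->new): [82 53 27 31 77]
  14. access 82: HIT. Cache (old->new): [82 53 27 31 77]
  15. access 77: HIT. Cache (old->new): [82 53 27 31 77]
  16. access 77: HIT. Cache (old->new): [82 53 27 31 77]
  17. access 53: HIT. Cache (old->new): [82 53 27 31 77]
  18. access 82: HIT. Cache (old->new): [82 53 27 31 77]
  19. access 73: MISS, evict 82. Cache (old->new): [53 27 31 77 73]
  20. access 31: HIT. Cache (old->new): [53 27 31 77 73]
  21. access 77: HIT. Cache (old->new): [53 27 31 77 73]
  22. access 82: MISS, evict 53. Cache (old->new): [27 31 77 73 82]
  23. access 27: HIT. Cache (old->new): [27 31 77 73 82]
  24. access 35: MISS, evict 27. Cache (old->new): [31 77 73 82 35]
  25. access 27: MISS, evict 31. Cache (old->new): [77 73 82 35 27]
  26. access 77: HIT. Cache (old->new): [77 73 82 35 27]
  27. access 82: HIT. Cache (old->new): [77 73 82 35 27]
  28. access 27: HIT. Cache (old->new): [77 73 82 35 27]
  29. access 27: HIT. Cache (old->new): [77 73 82 35 27]
  30. access 82: HIT. Cache (old->new): [77 73 82 35 27]
  31. access 82: HIT. Cache (old->new): [77 73 82 35 27]
  32. access 43: MISS, evict 77. Cache (old->new): [73 82 35 27 43]
Total: 22 hits, 10 misses, 5 evictions

Hit rate = 22/32 = 11/16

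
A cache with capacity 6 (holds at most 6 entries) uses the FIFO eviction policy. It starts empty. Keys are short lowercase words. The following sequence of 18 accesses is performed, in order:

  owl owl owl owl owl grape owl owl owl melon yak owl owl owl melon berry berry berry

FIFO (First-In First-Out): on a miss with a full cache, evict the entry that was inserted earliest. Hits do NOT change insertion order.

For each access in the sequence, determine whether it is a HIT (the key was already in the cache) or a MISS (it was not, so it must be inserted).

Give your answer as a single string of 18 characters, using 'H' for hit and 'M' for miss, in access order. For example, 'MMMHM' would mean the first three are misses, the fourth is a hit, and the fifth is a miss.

Answer: MHHHHMHHHMMHHHHMHH

Derivation:
FIFO simulation (capacity=6):
  1. access owl: MISS. Cache (old->new): [owl]
  2. access owl: HIT. Cache (old->new): [owl]
  3. access owl: HIT. Cache (old->new): [owl]
  4. access owl: HIT. Cache (old->new): [owl]
  5. access owl: HIT. Cache (old->new): [owl]
  6. access grape: MISS. Cache (old->new): [owl grape]
  7. access owl: HIT. Cache (old->new): [owl grape]
  8. access owl: HIT. Cache (old->new): [owl grape]
  9. access owl: HIT. Cache (old->new): [owl grape]
  10. access melon: MISS. Cache (old->new): [owl grape melon]
  11. access yak: MISS. Cache (old->new): [owl grape melon yak]
  12. access owl: HIT. Cache (old->new): [owl grape melon yak]
  13. access owl: HIT. Cache (old->new): [owl grape melon yak]
  14. access owl: HIT. Cache (old->new): [owl grape melon yak]
  15. access melon: HIT. Cache (old->new): [owl grape melon yak]
  16. access berry: MISS. Cache (old->new): [owl grape melon yak berry]
  17. access berry: HIT. Cache (old->new): [owl grape melon yak berry]
  18. access berry: HIT. Cache (old->new): [owl grape melon yak berry]
Total: 13 hits, 5 misses, 0 evictions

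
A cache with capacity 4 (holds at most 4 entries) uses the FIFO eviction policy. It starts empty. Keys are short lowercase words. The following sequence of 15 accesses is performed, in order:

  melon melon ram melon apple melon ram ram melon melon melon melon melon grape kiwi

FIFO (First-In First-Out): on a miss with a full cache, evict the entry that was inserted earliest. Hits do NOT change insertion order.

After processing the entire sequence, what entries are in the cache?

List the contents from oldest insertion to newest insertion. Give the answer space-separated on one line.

FIFO simulation (capacity=4):
  1. access melon: MISS. Cache (old->new): [melon]
  2. access melon: HIT. Cache (old->new): [melon]
  3. access ram: MISS. Cache (old->new): [melon ram]
  4. access melon: HIT. Cache (old->new): [melon ram]
  5. access apple: MISS. Cache (old->new): [melon ram apple]
  6. access melon: HIT. Cache (old->new): [melon ram apple]
  7. access ram: HIT. Cache (old->new): [melon ram apple]
  8. access ram: HIT. Cache (old->new): [melon ram apple]
  9. access melon: HIT. Cache (old->new): [melon ram apple]
  10. access melon: HIT. Cache (old->new): [melon ram apple]
  11. access melon: HIT. Cache (old->new): [melon ram apple]
  12. access melon: HIT. Cache (old->new): [melon ram apple]
  13. access melon: HIT. Cache (old->new): [melon ram apple]
  14. access grape: MISS. Cache (old->new): [melon ram apple grape]
  15. access kiwi: MISS, evict melon. Cache (old->new): [ram apple grape kiwi]
Total: 10 hits, 5 misses, 1 evictions

Answer: ram apple grape kiwi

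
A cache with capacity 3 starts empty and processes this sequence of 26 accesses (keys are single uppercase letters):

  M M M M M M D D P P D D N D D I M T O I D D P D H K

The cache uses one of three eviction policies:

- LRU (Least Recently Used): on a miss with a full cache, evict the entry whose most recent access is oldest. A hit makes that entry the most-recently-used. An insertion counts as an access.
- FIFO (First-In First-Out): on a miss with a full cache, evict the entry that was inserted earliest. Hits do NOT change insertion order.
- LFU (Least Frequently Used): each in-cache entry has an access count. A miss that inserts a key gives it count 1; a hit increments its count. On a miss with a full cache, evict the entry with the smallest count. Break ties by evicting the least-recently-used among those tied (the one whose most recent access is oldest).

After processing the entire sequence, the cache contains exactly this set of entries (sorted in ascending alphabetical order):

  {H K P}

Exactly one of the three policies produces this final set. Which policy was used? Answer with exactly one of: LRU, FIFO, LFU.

Simulating under each policy and comparing final sets:
  LRU: final set = {D H K} -> differs
  FIFO: final set = {H K P} -> MATCHES target
  LFU: final set = {D K M} -> differs
Only FIFO produces the target set.

Answer: FIFO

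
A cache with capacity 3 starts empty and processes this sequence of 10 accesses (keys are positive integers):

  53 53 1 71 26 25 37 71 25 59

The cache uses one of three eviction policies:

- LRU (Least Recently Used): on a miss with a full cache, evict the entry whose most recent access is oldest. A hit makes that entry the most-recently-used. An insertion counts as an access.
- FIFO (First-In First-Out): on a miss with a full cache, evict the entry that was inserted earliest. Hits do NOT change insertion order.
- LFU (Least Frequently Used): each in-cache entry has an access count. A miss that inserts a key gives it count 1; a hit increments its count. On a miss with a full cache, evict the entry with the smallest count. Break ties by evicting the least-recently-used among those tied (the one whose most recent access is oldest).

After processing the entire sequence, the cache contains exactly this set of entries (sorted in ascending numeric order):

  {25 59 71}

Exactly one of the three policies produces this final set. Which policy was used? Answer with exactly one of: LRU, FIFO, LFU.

Answer: LRU

Derivation:
Simulating under each policy and comparing final sets:
  LRU: final set = {25 59 71} -> MATCHES target
  FIFO: final set = {37 59 71} -> differs
  LFU: final set = {25 53 59} -> differs
Only LRU produces the target set.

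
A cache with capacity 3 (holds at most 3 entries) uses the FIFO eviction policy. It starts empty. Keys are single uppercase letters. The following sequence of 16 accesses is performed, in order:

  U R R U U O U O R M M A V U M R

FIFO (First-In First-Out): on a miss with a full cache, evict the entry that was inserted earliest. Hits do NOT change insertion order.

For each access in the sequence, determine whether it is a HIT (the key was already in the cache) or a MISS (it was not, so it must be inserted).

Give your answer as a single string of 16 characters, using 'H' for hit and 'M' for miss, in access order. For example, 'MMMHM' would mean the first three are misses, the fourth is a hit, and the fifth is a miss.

Answer: MMHHHMHHHMHMMMMM

Derivation:
FIFO simulation (capacity=3):
  1. access U: MISS. Cache (old->new): [U]
  2. access R: MISS. Cache (old->new): [U R]
  3. access R: HIT. Cache (old->new): [U R]
  4. access U: HIT. Cache (old->new): [U R]
  5. access U: HIT. Cache (old->new): [U R]
  6. access O: MISS. Cache (old->new): [U R O]
  7. access U: HIT. Cache (old->new): [U R O]
  8. access O: HIT. Cache (old->new): [U R O]
  9. access R: HIT. Cache (old->new): [U R O]
  10. access M: MISS, evict U. Cache (old->new): [R O M]
  11. access M: HIT. Cache (old->new): [R O M]
  12. access A: MISS, evict R. Cache (old->new): [O M A]
  13. access V: MISS, evict O. Cache (old->new): [M A V]
  14. access U: MISS, evict M. Cache (old->new): [A V U]
  15. access M: MISS, evict A. Cache (old->new): [V U M]
  16. access R: MISS, evict V. Cache (old->new): [U M R]
Total: 7 hits, 9 misses, 6 evictions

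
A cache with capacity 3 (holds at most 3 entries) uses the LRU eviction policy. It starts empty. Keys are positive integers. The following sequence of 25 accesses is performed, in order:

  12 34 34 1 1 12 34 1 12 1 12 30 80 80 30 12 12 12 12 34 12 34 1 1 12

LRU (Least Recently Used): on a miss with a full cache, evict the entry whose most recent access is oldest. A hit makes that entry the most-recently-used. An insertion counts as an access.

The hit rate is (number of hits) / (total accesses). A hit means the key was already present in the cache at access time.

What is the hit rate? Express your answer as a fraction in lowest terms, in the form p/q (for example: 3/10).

Answer: 18/25

Derivation:
LRU simulation (capacity=3):
  1. access 12: MISS. Cache (LRU->MRU): [12]
  2. access 34: MISS. Cache (LRU->MRU): [12 34]
  3. access 34: HIT. Cache (LRU->MRU): [12 34]
  4. access 1: MISS. Cache (LRU->MRU): [12 34 1]
  5. access 1: HIT. Cache (LRU->MRU): [12 34 1]
  6. access 12: HIT. Cache (LRU->MRU): [34 1 12]
  7. access 34: HIT. Cache (LRU->MRU): [1 12 34]
  8. access 1: HIT. Cache (LRU->MRU): [12 34 1]
  9. access 12: HIT. Cache (LRU->MRU): [34 1 12]
  10. access 1: HIT. Cache (LRU->MRU): [34 12 1]
  11. access 12: HIT. Cache (LRU->MRU): [34 1 12]
  12. access 30: MISS, evict 34. Cache (LRU->MRU): [1 12 30]
  13. access 80: MISS, evict 1. Cache (LRU->MRU): [12 30 80]
  14. access 80: HIT. Cache (LRU->MRU): [12 30 80]
  15. access 30: HIT. Cache (LRU->MRU): [12 80 30]
  16. access 12: HIT. Cache (LRU->MRU): [80 30 12]
  17. access 12: HIT. Cache (LRU->MRU): [80 30 12]
  18. access 12: HIT. Cache (LRU->MRU): [80 30 12]
  19. access 12: HIT. Cache (LRU->MRU): [80 30 12]
  20. access 34: MISS, evict 80. Cache (LRU->MRU): [30 12 34]
  21. access 12: HIT. Cache (LRU->MRU): [30 34 12]
  22. access 34: HIT. Cache (LRU->MRU): [30 12 34]
  23. access 1: MISS, evict 30. Cache (LRU->MRU): [12 34 1]
  24. access 1: HIT. Cache (LRU->MRU): [12 34 1]
  25. access 12: HIT. Cache (LRU->MRU): [34 1 12]
Total: 18 hits, 7 misses, 4 evictions

Hit rate = 18/25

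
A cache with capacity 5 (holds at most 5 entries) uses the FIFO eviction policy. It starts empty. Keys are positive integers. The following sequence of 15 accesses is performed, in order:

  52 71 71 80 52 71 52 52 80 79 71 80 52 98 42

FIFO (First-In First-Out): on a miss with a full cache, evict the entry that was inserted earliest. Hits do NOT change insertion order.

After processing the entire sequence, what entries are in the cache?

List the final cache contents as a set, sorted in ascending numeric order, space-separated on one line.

FIFO simulation (capacity=5):
  1. access 52: MISS. Cache (old->new): [52]
  2. access 71: MISS. Cache (old->new): [52 71]
  3. access 71: HIT. Cache (old->new): [52 71]
  4. access 80: MISS. Cache (old->new): [52 71 80]
  5. access 52: HIT. Cache (old->new): [52 71 80]
  6. access 71: HIT. Cache (old->new): [52 71 80]
  7. access 52: HIT. Cache (old->new): [52 71 80]
  8. access 52: HIT. Cache (old->new): [52 71 80]
  9. access 80: HIT. Cache (old->new): [52 71 80]
  10. access 79: MISS. Cache (old->new): [52 71 80 79]
  11. access 71: HIT. Cache (old->new): [52 71 80 79]
  12. access 80: HIT. Cache (old->new): [52 71 80 79]
  13. access 52: HIT. Cache (old->new): [52 71 80 79]
  14. access 98: MISS. Cache (old->new): [52 71 80 79 98]
  15. access 42: MISS, evict 52. Cache (old->new): [71 80 79 98 42]
Total: 9 hits, 6 misses, 1 evictions

Answer: 42 71 79 80 98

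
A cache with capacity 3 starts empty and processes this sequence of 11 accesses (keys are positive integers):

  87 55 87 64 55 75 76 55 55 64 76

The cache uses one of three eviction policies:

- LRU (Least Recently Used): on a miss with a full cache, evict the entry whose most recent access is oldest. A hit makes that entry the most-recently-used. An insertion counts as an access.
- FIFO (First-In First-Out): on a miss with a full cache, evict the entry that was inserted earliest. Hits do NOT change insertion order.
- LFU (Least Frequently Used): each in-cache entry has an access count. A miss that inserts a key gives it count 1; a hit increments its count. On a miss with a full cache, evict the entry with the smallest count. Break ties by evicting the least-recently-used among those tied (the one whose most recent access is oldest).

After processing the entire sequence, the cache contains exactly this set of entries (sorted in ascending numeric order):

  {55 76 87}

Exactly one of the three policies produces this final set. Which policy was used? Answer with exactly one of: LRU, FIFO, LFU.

Answer: LFU

Derivation:
Simulating under each policy and comparing final sets:
  LRU: final set = {55 64 76} -> differs
  FIFO: final set = {55 64 76} -> differs
  LFU: final set = {55 76 87} -> MATCHES target
Only LFU produces the target set.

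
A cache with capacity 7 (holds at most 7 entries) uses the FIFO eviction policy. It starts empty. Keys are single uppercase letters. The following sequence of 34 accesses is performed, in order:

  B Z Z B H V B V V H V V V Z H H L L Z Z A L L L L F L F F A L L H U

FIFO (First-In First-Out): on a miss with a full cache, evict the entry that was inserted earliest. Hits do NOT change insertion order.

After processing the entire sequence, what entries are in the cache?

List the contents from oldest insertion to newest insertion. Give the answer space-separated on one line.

FIFO simulation (capacity=7):
  1. access B: MISS. Cache (old->new): [B]
  2. access Z: MISS. Cache (old->new): [B Z]
  3. access Z: HIT. Cache (old->new): [B Z]
  4. access B: HIT. Cache (old->new): [B Z]
  5. access H: MISS. Cache (old->new): [B Z H]
  6. access V: MISS. Cache (old->new): [B Z H V]
  7. access B: HIT. Cache (old->new): [B Z H V]
  8. access V: HIT. Cache (old->new): [B Z H V]
  9. access V: HIT. Cache (old->new): [B Z H V]
  10. access H: HIT. Cache (old->new): [B Z H V]
  11. access V: HIT. Cache (old->new): [B Z H V]
  12. access V: HIT. Cache (old->new): [B Z H V]
  13. access V: HIT. Cache (old->new): [B Z H V]
  14. access Z: HIT. Cache (old->new): [B Z H V]
  15. access H: HIT. Cache (old->new): [B Z H V]
  16. access H: HIT. Cache (old->new): [B Z H V]
  17. access L: MISS. Cache (old->new): [B Z H V L]
  18. access L: HIT. Cache (old->new): [B Z H V L]
  19. access Z: HIT. Cache (old->new): [B Z H V L]
  20. access Z: HIT. Cache (old->new): [B Z H V L]
  21. access A: MISS. Cache (old->new): [B Z H V L A]
  22. access L: HIT. Cache (old->new): [B Z H V L A]
  23. access L: HIT. Cache (old->new): [B Z H V L A]
  24. access L: HIT. Cache (old->new): [B Z H V L A]
  25. access L: HIT. Cache (old->new): [B Z H V L A]
  26. access F: MISS. Cache (old->new): [B Z H V L A F]
  27. access L: HIT. Cache (old->new): [B Z H V L A F]
  28. access F: HIT. Cache (old->new): [B Z H V L A F]
  29. access F: HIT. Cache (old->new): [B Z H V L A F]
  30. access A: HIT. Cache (old->new): [B Z H V L A F]
  31. access L: HIT. Cache (old->new): [B Z H V L A F]
  32. access L: HIT. Cache (old->new): [B Z H V L A F]
  33. access H: HIT. Cache (old->new): [B Z H V L A F]
  34. access U: MISS, evict B. Cache (old->new): [Z H V L A F U]
Total: 26 hits, 8 misses, 1 evictions

Answer: Z H V L A F U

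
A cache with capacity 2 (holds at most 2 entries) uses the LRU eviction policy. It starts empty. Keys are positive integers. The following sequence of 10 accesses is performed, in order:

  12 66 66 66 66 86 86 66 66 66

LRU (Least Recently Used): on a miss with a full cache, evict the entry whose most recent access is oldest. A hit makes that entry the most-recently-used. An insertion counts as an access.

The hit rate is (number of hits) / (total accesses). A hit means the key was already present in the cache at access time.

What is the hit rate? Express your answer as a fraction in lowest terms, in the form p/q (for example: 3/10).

Answer: 7/10

Derivation:
LRU simulation (capacity=2):
  1. access 12: MISS. Cache (LRU->MRU): [12]
  2. access 66: MISS. Cache (LRU->MRU): [12 66]
  3. access 66: HIT. Cache (LRU->MRU): [12 66]
  4. access 66: HIT. Cache (LRU->MRU): [12 66]
  5. access 66: HIT. Cache (LRU->MRU): [12 66]
  6. access 86: MISS, evict 12. Cache (LRU->MRU): [66 86]
  7. access 86: HIT. Cache (LRU->MRU): [66 86]
  8. access 66: HIT. Cache (LRU->MRU): [86 66]
  9. access 66: HIT. Cache (LRU->MRU): [86 66]
  10. access 66: HIT. Cache (LRU->MRU): [86 66]
Total: 7 hits, 3 misses, 1 evictions

Hit rate = 7/10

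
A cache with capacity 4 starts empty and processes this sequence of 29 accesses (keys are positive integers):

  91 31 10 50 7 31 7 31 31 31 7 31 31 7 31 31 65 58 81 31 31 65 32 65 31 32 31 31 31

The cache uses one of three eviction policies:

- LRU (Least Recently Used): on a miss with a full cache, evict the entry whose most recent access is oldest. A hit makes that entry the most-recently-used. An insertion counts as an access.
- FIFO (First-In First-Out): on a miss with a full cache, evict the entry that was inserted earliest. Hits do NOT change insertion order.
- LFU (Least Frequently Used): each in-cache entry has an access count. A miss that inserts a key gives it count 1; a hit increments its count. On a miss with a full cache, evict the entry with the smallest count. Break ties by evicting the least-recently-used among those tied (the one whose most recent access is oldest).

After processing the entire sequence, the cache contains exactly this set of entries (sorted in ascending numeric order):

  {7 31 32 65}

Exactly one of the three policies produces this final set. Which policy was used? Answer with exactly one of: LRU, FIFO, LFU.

Simulating under each policy and comparing final sets:
  LRU: final set = {31 32 65 81} -> differs
  FIFO: final set = {31 32 65 81} -> differs
  LFU: final set = {7 31 32 65} -> MATCHES target
Only LFU produces the target set.

Answer: LFU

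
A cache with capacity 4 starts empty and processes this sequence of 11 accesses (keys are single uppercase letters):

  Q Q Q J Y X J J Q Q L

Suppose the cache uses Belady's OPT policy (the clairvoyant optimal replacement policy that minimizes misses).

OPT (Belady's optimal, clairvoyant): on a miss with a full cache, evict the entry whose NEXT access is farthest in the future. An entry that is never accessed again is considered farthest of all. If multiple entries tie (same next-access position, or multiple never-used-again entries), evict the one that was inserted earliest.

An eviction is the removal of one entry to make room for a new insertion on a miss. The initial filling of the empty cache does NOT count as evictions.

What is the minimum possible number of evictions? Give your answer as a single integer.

OPT (Belady) simulation (capacity=4):
  1. access Q: MISS. Cache: [Q]
  2. access Q: HIT. Next use of Q: step 3. Cache: [Q]
  3. access Q: HIT. Next use of Q: step 9. Cache: [Q]
  4. access J: MISS. Cache: [Q J]
  5. access Y: MISS. Cache: [Q J Y]
  6. access X: MISS. Cache: [Q J Y X]
  7. access J: HIT. Next use of J: step 8. Cache: [Q J Y X]
  8. access J: HIT. Next use of J: never. Cache: [Q J Y X]
  9. access Q: HIT. Next use of Q: step 10. Cache: [Q J Y X]
  10. access Q: HIT. Next use of Q: never. Cache: [Q J Y X]
  11. access L: MISS, evict Q (next use: never). Cache: [J Y X L]
Total: 6 hits, 5 misses, 1 evictions

Answer: 1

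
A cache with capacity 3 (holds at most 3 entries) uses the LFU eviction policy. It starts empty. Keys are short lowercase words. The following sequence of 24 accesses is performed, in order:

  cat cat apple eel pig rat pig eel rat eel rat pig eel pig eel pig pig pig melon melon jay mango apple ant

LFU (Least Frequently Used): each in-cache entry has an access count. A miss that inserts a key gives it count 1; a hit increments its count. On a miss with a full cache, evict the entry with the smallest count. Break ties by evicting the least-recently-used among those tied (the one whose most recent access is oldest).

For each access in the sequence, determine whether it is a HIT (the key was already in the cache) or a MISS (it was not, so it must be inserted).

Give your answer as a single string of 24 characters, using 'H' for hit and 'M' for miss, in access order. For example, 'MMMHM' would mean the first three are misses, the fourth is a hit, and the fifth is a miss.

LFU simulation (capacity=3):
  1. access cat: MISS. Cache: [cat(c=1)]
  2. access cat: HIT, count now 2. Cache: [cat(c=2)]
  3. access apple: MISS. Cache: [apple(c=1) cat(c=2)]
  4. access eel: MISS. Cache: [apple(c=1) eel(c=1) cat(c=2)]
  5. access pig: MISS, evict apple(c=1). Cache: [eel(c=1) pig(c=1) cat(c=2)]
  6. access rat: MISS, evict eel(c=1). Cache: [pig(c=1) rat(c=1) cat(c=2)]
  7. access pig: HIT, count now 2. Cache: [rat(c=1) cat(c=2) pig(c=2)]
  8. access eel: MISS, evict rat(c=1). Cache: [eel(c=1) cat(c=2) pig(c=2)]
  9. access rat: MISS, evict eel(c=1). Cache: [rat(c=1) cat(c=2) pig(c=2)]
  10. access eel: MISS, evict rat(c=1). Cache: [eel(c=1) cat(c=2) pig(c=2)]
  11. access rat: MISS, evict eel(c=1). Cache: [rat(c=1) cat(c=2) pig(c=2)]
  12. access pig: HIT, count now 3. Cache: [rat(c=1) cat(c=2) pig(c=3)]
  13. access eel: MISS, evict rat(c=1). Cache: [eel(c=1) cat(c=2) pig(c=3)]
  14. access pig: HIT, count now 4. Cache: [eel(c=1) cat(c=2) pig(c=4)]
  15. access eel: HIT, count now 2. Cache: [cat(c=2) eel(c=2) pig(c=4)]
  16. access pig: HIT, count now 5. Cache: [cat(c=2) eel(c=2) pig(c=5)]
  17. access pig: HIT, count now 6. Cache: [cat(c=2) eel(c=2) pig(c=6)]
  18. access pig: HIT, count now 7. Cache: [cat(c=2) eel(c=2) pig(c=7)]
  19. access melon: MISS, evict cat(c=2). Cache: [melon(c=1) eel(c=2) pig(c=7)]
  20. access melon: HIT, count now 2. Cache: [eel(c=2) melon(c=2) pig(c=7)]
  21. access jay: MISS, evict eel(c=2). Cache: [jay(c=1) melon(c=2) pig(c=7)]
  22. access mango: MISS, evict jay(c=1). Cache: [mango(c=1) melon(c=2) pig(c=7)]
  23. access apple: MISS, evict mango(c=1). Cache: [apple(c=1) melon(c=2) pig(c=7)]
  24. access ant: MISS, evict apple(c=1). Cache: [ant(c=1) melon(c=2) pig(c=7)]
Total: 9 hits, 15 misses, 12 evictions

Answer: MHMMMMHMMMMHMHHHHHMHMMMM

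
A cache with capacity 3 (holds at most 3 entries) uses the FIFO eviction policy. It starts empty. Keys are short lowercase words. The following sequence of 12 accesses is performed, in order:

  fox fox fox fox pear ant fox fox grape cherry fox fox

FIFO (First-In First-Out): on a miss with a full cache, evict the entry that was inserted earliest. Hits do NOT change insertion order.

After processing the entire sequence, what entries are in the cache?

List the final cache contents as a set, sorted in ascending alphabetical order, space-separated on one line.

Answer: cherry fox grape

Derivation:
FIFO simulation (capacity=3):
  1. access fox: MISS. Cache (old->new): [fox]
  2. access fox: HIT. Cache (old->new): [fox]
  3. access fox: HIT. Cache (old->new): [fox]
  4. access fox: HIT. Cache (old->new): [fox]
  5. access pear: MISS. Cache (old->new): [fox pear]
  6. access ant: MISS. Cache (old->new): [fox pear ant]
  7. access fox: HIT. Cache (old->new): [fox pear ant]
  8. access fox: HIT. Cache (old->new): [fox pear ant]
  9. access grape: MISS, evict fox. Cache (old->new): [pear ant grape]
  10. access cherry: MISS, evict pear. Cache (old->new): [ant grape cherry]
  11. access fox: MISS, evict ant. Cache (old->new): [grape cherry fox]
  12. access fox: HIT. Cache (old->new): [grape cherry fox]
Total: 6 hits, 6 misses, 3 evictions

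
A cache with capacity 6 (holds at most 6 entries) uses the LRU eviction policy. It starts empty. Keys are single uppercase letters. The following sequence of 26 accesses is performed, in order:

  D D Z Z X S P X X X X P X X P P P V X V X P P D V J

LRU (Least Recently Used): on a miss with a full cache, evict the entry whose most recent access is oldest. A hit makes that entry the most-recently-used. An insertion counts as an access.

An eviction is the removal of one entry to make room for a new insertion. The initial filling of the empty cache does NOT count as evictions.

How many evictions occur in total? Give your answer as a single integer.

Answer: 1

Derivation:
LRU simulation (capacity=6):
  1. access D: MISS. Cache (LRU->MRU): [D]
  2. access D: HIT. Cache (LRU->MRU): [D]
  3. access Z: MISS. Cache (LRU->MRU): [D Z]
  4. access Z: HIT. Cache (LRU->MRU): [D Z]
  5. access X: MISS. Cache (LRU->MRU): [D Z X]
  6. access S: MISS. Cache (LRU->MRU): [D Z X S]
  7. access P: MISS. Cache (LRU->MRU): [D Z X S P]
  8. access X: HIT. Cache (LRU->MRU): [D Z S P X]
  9. access X: HIT. Cache (LRU->MRU): [D Z S P X]
  10. access X: HIT. Cache (LRU->MRU): [D Z S P X]
  11. access X: HIT. Cache (LRU->MRU): [D Z S P X]
  12. access P: HIT. Cache (LRU->MRU): [D Z S X P]
  13. access X: HIT. Cache (LRU->MRU): [D Z S P X]
  14. access X: HIT. Cache (LRU->MRU): [D Z S P X]
  15. access P: HIT. Cache (LRU->MRU): [D Z S X P]
  16. access P: HIT. Cache (LRU->MRU): [D Z S X P]
  17. access P: HIT. Cache (LRU->MRU): [D Z S X P]
  18. access V: MISS. Cache (LRU->MRU): [D Z S X P V]
  19. access X: HIT. Cache (LRU->MRU): [D Z S P V X]
  20. access V: HIT. Cache (LRU->MRU): [D Z S P X V]
  21. access X: HIT. Cache (LRU->MRU): [D Z S P V X]
  22. access P: HIT. Cache (LRU->MRU): [D Z S V X P]
  23. access P: HIT. Cache (LRU->MRU): [D Z S V X P]
  24. access D: HIT. Cache (LRU->MRU): [Z S V X P D]
  25. access V: HIT. Cache (LRU->MRU): [Z S X P D V]
  26. access J: MISS, evict Z. Cache (LRU->MRU): [S X P D V J]
Total: 19 hits, 7 misses, 1 evictions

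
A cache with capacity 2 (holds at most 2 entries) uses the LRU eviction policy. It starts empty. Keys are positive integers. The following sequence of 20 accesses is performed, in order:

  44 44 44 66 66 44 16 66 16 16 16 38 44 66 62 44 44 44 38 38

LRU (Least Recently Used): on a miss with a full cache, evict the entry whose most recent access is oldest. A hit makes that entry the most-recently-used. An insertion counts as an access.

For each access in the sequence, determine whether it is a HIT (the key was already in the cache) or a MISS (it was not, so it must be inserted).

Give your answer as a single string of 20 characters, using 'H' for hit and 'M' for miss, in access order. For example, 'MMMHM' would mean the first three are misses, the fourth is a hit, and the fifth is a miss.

LRU simulation (capacity=2):
  1. access 44: MISS. Cache (LRU->MRU): [44]
  2. access 44: HIT. Cache (LRU->MRU): [44]
  3. access 44: HIT. Cache (LRU->MRU): [44]
  4. access 66: MISS. Cache (LRU->MRU): [44 66]
  5. access 66: HIT. Cache (LRU->MRU): [44 66]
  6. access 44: HIT. Cache (LRU->MRU): [66 44]
  7. access 16: MISS, evict 66. Cache (LRU->MRU): [44 16]
  8. access 66: MISS, evict 44. Cache (LRU->MRU): [16 66]
  9. access 16: HIT. Cache (LRU->MRU): [66 16]
  10. access 16: HIT. Cache (LRU->MRU): [66 16]
  11. access 16: HIT. Cache (LRU->MRU): [66 16]
  12. access 38: MISS, evict 66. Cache (LRU->MRU): [16 38]
  13. access 44: MISS, evict 16. Cache (LRU->MRU): [38 44]
  14. access 66: MISS, evict 38. Cache (LRU->MRU): [44 66]
  15. access 62: MISS, evict 44. Cache (LRU->MRU): [66 62]
  16. access 44: MISS, evict 66. Cache (LRU->MRU): [62 44]
  17. access 44: HIT. Cache (LRU->MRU): [62 44]
  18. access 44: HIT. Cache (LRU->MRU): [62 44]
  19. access 38: MISS, evict 62. Cache (LRU->MRU): [44 38]
  20. access 38: HIT. Cache (LRU->MRU): [44 38]
Total: 10 hits, 10 misses, 8 evictions

Answer: MHHMHHMMHHHMMMMMHHMH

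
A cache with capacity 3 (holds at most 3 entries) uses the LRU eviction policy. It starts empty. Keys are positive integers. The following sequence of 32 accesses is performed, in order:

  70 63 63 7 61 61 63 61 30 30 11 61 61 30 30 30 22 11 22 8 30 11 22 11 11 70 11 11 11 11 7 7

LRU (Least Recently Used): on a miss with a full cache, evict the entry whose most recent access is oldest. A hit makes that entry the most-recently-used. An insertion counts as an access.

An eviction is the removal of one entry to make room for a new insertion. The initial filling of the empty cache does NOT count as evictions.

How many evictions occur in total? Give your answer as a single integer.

Answer: 11

Derivation:
LRU simulation (capacity=3):
  1. access 70: MISS. Cache (LRU->MRU): [70]
  2. access 63: MISS. Cache (LRU->MRU): [70 63]
  3. access 63: HIT. Cache (LRU->MRU): [70 63]
  4. access 7: MISS. Cache (LRU->MRU): [70 63 7]
  5. access 61: MISS, evict 70. Cache (LRU->MRU): [63 7 61]
  6. access 61: HIT. Cache (LRU->MRU): [63 7 61]
  7. access 63: HIT. Cache (LRU->MRU): [7 61 63]
  8. access 61: HIT. Cache (LRU->MRU): [7 63 61]
  9. access 30: MISS, evict 7. Cache (LRU->MRU): [63 61 30]
  10. access 30: HIT. Cache (LRU->MRU): [63 61 30]
  11. access 11: MISS, evict 63. Cache (LRU->MRU): [61 30 11]
  12. access 61: HIT. Cache (LRU->MRU): [30 11 61]
  13. access 61: HIT. Cache (LRU->MRU): [30 11 61]
  14. access 30: HIT. Cache (LRU->MRU): [11 61 30]
  15. access 30: HIT. Cache (LRU->MRU): [11 61 30]
  16. access 30: HIT. Cache (LRU->MRU): [11 61 30]
  17. access 22: MISS, evict 11. Cache (LRU->MRU): [61 30 22]
  18. access 11: MISS, evict 61. Cache (LRU->MRU): [30 22 11]
  19. access 22: HIT. Cache (LRU->MRU): [30 11 22]
  20. access 8: MISS, evict 30. Cache (LRU->MRU): [11 22 8]
  21. access 30: MISS, evict 11. Cache (LRU->MRU): [22 8 30]
  22. access 11: MISS, evict 22. Cache (LRU->MRU): [8 30 11]
  23. access 22: MISS, evict 8. Cache (LRU->MRU): [30 11 22]
  24. access 11: HIT. Cache (LRU->MRU): [30 22 11]
  25. access 11: HIT. Cache (LRU->MRU): [30 22 11]
  26. access 70: MISS, evict 30. Cache (LRU->MRU): [22 11 70]
  27. access 11: HIT. Cache (LRU->MRU): [22 70 11]
  28. access 11: HIT. Cache (LRU->MRU): [22 70 11]
  29. access 11: HIT. Cache (LRU->MRU): [22 70 11]
  30. access 11: HIT. Cache (LRU->MRU): [22 70 11]
  31. access 7: MISS, evict 22. Cache (LRU->MRU): [70 11 7]
  32. access 7: HIT. Cache (LRU->MRU): [70 11 7]
Total: 18 hits, 14 misses, 11 evictions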